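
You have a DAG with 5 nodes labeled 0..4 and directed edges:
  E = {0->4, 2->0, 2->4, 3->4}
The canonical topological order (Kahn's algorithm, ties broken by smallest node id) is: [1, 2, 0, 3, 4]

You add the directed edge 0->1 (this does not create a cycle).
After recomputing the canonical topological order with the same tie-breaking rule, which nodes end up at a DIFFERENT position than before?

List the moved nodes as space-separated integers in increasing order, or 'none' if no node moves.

Answer: 0 1 2

Derivation:
Old toposort: [1, 2, 0, 3, 4]
Added edge 0->1
Recompute Kahn (smallest-id tiebreak):
  initial in-degrees: [1, 1, 0, 0, 3]
  ready (indeg=0): [2, 3]
  pop 2: indeg[0]->0; indeg[4]->2 | ready=[0, 3] | order so far=[2]
  pop 0: indeg[1]->0; indeg[4]->1 | ready=[1, 3] | order so far=[2, 0]
  pop 1: no out-edges | ready=[3] | order so far=[2, 0, 1]
  pop 3: indeg[4]->0 | ready=[4] | order so far=[2, 0, 1, 3]
  pop 4: no out-edges | ready=[] | order so far=[2, 0, 1, 3, 4]
New canonical toposort: [2, 0, 1, 3, 4]
Compare positions:
  Node 0: index 2 -> 1 (moved)
  Node 1: index 0 -> 2 (moved)
  Node 2: index 1 -> 0 (moved)
  Node 3: index 3 -> 3 (same)
  Node 4: index 4 -> 4 (same)
Nodes that changed position: 0 1 2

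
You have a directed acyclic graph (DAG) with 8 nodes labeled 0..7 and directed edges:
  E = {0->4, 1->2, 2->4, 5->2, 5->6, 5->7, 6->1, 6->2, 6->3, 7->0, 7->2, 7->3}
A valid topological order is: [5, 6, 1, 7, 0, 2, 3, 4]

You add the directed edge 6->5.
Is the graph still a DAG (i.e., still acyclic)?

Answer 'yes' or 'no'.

Given toposort: [5, 6, 1, 7, 0, 2, 3, 4]
Position of 6: index 1; position of 5: index 0
New edge 6->5: backward (u after v in old order)
Backward edge: old toposort is now invalid. Check if this creates a cycle.
Does 5 already reach 6? Reachable from 5: [0, 1, 2, 3, 4, 5, 6, 7]. YES -> cycle!
Still a DAG? no

Answer: no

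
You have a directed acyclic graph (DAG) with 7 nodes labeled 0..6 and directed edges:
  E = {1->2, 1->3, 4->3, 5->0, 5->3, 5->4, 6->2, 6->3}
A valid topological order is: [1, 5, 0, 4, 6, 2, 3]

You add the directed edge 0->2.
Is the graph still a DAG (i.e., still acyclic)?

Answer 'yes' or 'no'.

Answer: yes

Derivation:
Given toposort: [1, 5, 0, 4, 6, 2, 3]
Position of 0: index 2; position of 2: index 5
New edge 0->2: forward
Forward edge: respects the existing order. Still a DAG, same toposort still valid.
Still a DAG? yes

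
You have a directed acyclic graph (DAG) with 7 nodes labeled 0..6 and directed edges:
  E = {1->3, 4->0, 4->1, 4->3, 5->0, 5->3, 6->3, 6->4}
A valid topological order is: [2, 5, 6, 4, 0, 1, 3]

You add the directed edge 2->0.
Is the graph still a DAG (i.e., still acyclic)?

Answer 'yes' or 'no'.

Given toposort: [2, 5, 6, 4, 0, 1, 3]
Position of 2: index 0; position of 0: index 4
New edge 2->0: forward
Forward edge: respects the existing order. Still a DAG, same toposort still valid.
Still a DAG? yes

Answer: yes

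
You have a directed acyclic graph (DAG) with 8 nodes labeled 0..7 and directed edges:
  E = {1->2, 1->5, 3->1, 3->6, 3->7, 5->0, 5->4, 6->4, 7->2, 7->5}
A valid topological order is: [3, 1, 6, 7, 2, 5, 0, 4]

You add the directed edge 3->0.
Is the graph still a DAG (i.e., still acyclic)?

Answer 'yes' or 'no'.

Answer: yes

Derivation:
Given toposort: [3, 1, 6, 7, 2, 5, 0, 4]
Position of 3: index 0; position of 0: index 6
New edge 3->0: forward
Forward edge: respects the existing order. Still a DAG, same toposort still valid.
Still a DAG? yes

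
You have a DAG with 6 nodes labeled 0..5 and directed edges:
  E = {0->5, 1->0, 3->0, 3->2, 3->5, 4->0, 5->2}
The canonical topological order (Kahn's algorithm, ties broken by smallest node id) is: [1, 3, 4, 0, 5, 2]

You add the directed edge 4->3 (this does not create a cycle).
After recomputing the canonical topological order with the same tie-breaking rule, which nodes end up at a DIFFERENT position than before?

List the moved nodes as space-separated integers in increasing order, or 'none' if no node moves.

Old toposort: [1, 3, 4, 0, 5, 2]
Added edge 4->3
Recompute Kahn (smallest-id tiebreak):
  initial in-degrees: [3, 0, 2, 1, 0, 2]
  ready (indeg=0): [1, 4]
  pop 1: indeg[0]->2 | ready=[4] | order so far=[1]
  pop 4: indeg[0]->1; indeg[3]->0 | ready=[3] | order so far=[1, 4]
  pop 3: indeg[0]->0; indeg[2]->1; indeg[5]->1 | ready=[0] | order so far=[1, 4, 3]
  pop 0: indeg[5]->0 | ready=[5] | order so far=[1, 4, 3, 0]
  pop 5: indeg[2]->0 | ready=[2] | order so far=[1, 4, 3, 0, 5]
  pop 2: no out-edges | ready=[] | order so far=[1, 4, 3, 0, 5, 2]
New canonical toposort: [1, 4, 3, 0, 5, 2]
Compare positions:
  Node 0: index 3 -> 3 (same)
  Node 1: index 0 -> 0 (same)
  Node 2: index 5 -> 5 (same)
  Node 3: index 1 -> 2 (moved)
  Node 4: index 2 -> 1 (moved)
  Node 5: index 4 -> 4 (same)
Nodes that changed position: 3 4

Answer: 3 4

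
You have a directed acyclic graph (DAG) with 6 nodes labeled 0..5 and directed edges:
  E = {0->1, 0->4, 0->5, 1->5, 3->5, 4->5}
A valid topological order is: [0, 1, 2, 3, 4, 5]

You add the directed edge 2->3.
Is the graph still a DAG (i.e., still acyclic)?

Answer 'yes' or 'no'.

Given toposort: [0, 1, 2, 3, 4, 5]
Position of 2: index 2; position of 3: index 3
New edge 2->3: forward
Forward edge: respects the existing order. Still a DAG, same toposort still valid.
Still a DAG? yes

Answer: yes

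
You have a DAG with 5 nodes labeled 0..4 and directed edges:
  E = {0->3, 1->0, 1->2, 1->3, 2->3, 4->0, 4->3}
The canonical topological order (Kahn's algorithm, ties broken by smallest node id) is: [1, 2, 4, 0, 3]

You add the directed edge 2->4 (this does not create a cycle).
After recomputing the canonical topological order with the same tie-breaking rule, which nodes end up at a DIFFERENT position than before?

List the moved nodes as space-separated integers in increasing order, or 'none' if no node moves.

Answer: none

Derivation:
Old toposort: [1, 2, 4, 0, 3]
Added edge 2->4
Recompute Kahn (smallest-id tiebreak):
  initial in-degrees: [2, 0, 1, 4, 1]
  ready (indeg=0): [1]
  pop 1: indeg[0]->1; indeg[2]->0; indeg[3]->3 | ready=[2] | order so far=[1]
  pop 2: indeg[3]->2; indeg[4]->0 | ready=[4] | order so far=[1, 2]
  pop 4: indeg[0]->0; indeg[3]->1 | ready=[0] | order so far=[1, 2, 4]
  pop 0: indeg[3]->0 | ready=[3] | order so far=[1, 2, 4, 0]
  pop 3: no out-edges | ready=[] | order so far=[1, 2, 4, 0, 3]
New canonical toposort: [1, 2, 4, 0, 3]
Compare positions:
  Node 0: index 3 -> 3 (same)
  Node 1: index 0 -> 0 (same)
  Node 2: index 1 -> 1 (same)
  Node 3: index 4 -> 4 (same)
  Node 4: index 2 -> 2 (same)
Nodes that changed position: none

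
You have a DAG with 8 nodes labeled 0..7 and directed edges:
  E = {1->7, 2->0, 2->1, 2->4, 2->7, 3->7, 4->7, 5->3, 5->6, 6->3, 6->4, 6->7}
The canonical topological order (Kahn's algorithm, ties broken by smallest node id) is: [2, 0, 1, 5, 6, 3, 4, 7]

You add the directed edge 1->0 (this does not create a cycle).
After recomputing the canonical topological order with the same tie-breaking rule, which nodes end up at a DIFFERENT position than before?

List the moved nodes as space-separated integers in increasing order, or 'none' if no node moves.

Old toposort: [2, 0, 1, 5, 6, 3, 4, 7]
Added edge 1->0
Recompute Kahn (smallest-id tiebreak):
  initial in-degrees: [2, 1, 0, 2, 2, 0, 1, 5]
  ready (indeg=0): [2, 5]
  pop 2: indeg[0]->1; indeg[1]->0; indeg[4]->1; indeg[7]->4 | ready=[1, 5] | order so far=[2]
  pop 1: indeg[0]->0; indeg[7]->3 | ready=[0, 5] | order so far=[2, 1]
  pop 0: no out-edges | ready=[5] | order so far=[2, 1, 0]
  pop 5: indeg[3]->1; indeg[6]->0 | ready=[6] | order so far=[2, 1, 0, 5]
  pop 6: indeg[3]->0; indeg[4]->0; indeg[7]->2 | ready=[3, 4] | order so far=[2, 1, 0, 5, 6]
  pop 3: indeg[7]->1 | ready=[4] | order so far=[2, 1, 0, 5, 6, 3]
  pop 4: indeg[7]->0 | ready=[7] | order so far=[2, 1, 0, 5, 6, 3, 4]
  pop 7: no out-edges | ready=[] | order so far=[2, 1, 0, 5, 6, 3, 4, 7]
New canonical toposort: [2, 1, 0, 5, 6, 3, 4, 7]
Compare positions:
  Node 0: index 1 -> 2 (moved)
  Node 1: index 2 -> 1 (moved)
  Node 2: index 0 -> 0 (same)
  Node 3: index 5 -> 5 (same)
  Node 4: index 6 -> 6 (same)
  Node 5: index 3 -> 3 (same)
  Node 6: index 4 -> 4 (same)
  Node 7: index 7 -> 7 (same)
Nodes that changed position: 0 1

Answer: 0 1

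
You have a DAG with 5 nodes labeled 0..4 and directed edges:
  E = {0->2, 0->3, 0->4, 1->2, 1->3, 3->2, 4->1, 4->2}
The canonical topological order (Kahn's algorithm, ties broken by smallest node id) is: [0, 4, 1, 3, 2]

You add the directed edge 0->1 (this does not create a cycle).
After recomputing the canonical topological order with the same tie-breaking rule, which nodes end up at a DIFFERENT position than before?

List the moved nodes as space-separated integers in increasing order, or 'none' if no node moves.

Old toposort: [0, 4, 1, 3, 2]
Added edge 0->1
Recompute Kahn (smallest-id tiebreak):
  initial in-degrees: [0, 2, 4, 2, 1]
  ready (indeg=0): [0]
  pop 0: indeg[1]->1; indeg[2]->3; indeg[3]->1; indeg[4]->0 | ready=[4] | order so far=[0]
  pop 4: indeg[1]->0; indeg[2]->2 | ready=[1] | order so far=[0, 4]
  pop 1: indeg[2]->1; indeg[3]->0 | ready=[3] | order so far=[0, 4, 1]
  pop 3: indeg[2]->0 | ready=[2] | order so far=[0, 4, 1, 3]
  pop 2: no out-edges | ready=[] | order so far=[0, 4, 1, 3, 2]
New canonical toposort: [0, 4, 1, 3, 2]
Compare positions:
  Node 0: index 0 -> 0 (same)
  Node 1: index 2 -> 2 (same)
  Node 2: index 4 -> 4 (same)
  Node 3: index 3 -> 3 (same)
  Node 4: index 1 -> 1 (same)
Nodes that changed position: none

Answer: none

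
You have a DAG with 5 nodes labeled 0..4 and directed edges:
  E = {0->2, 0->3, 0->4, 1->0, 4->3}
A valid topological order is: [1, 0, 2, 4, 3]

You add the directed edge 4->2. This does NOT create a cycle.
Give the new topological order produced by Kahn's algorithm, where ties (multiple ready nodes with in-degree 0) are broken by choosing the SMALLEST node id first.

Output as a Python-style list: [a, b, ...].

Old toposort: [1, 0, 2, 4, 3]
Added edge: 4->2
Position of 4 (3) > position of 2 (2). Must reorder: 4 must now come before 2.
Run Kahn's algorithm (break ties by smallest node id):
  initial in-degrees: [1, 0, 2, 2, 1]
  ready (indeg=0): [1]
  pop 1: indeg[0]->0 | ready=[0] | order so far=[1]
  pop 0: indeg[2]->1; indeg[3]->1; indeg[4]->0 | ready=[4] | order so far=[1, 0]
  pop 4: indeg[2]->0; indeg[3]->0 | ready=[2, 3] | order so far=[1, 0, 4]
  pop 2: no out-edges | ready=[3] | order so far=[1, 0, 4, 2]
  pop 3: no out-edges | ready=[] | order so far=[1, 0, 4, 2, 3]
  Result: [1, 0, 4, 2, 3]

Answer: [1, 0, 4, 2, 3]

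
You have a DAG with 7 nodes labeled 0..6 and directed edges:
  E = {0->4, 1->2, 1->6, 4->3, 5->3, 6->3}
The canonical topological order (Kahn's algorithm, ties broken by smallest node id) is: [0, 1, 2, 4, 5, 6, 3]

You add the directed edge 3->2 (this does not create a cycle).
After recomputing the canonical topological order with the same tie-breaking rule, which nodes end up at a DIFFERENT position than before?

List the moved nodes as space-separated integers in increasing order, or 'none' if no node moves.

Answer: 2 3 4 5 6

Derivation:
Old toposort: [0, 1, 2, 4, 5, 6, 3]
Added edge 3->2
Recompute Kahn (smallest-id tiebreak):
  initial in-degrees: [0, 0, 2, 3, 1, 0, 1]
  ready (indeg=0): [0, 1, 5]
  pop 0: indeg[4]->0 | ready=[1, 4, 5] | order so far=[0]
  pop 1: indeg[2]->1; indeg[6]->0 | ready=[4, 5, 6] | order so far=[0, 1]
  pop 4: indeg[3]->2 | ready=[5, 6] | order so far=[0, 1, 4]
  pop 5: indeg[3]->1 | ready=[6] | order so far=[0, 1, 4, 5]
  pop 6: indeg[3]->0 | ready=[3] | order so far=[0, 1, 4, 5, 6]
  pop 3: indeg[2]->0 | ready=[2] | order so far=[0, 1, 4, 5, 6, 3]
  pop 2: no out-edges | ready=[] | order so far=[0, 1, 4, 5, 6, 3, 2]
New canonical toposort: [0, 1, 4, 5, 6, 3, 2]
Compare positions:
  Node 0: index 0 -> 0 (same)
  Node 1: index 1 -> 1 (same)
  Node 2: index 2 -> 6 (moved)
  Node 3: index 6 -> 5 (moved)
  Node 4: index 3 -> 2 (moved)
  Node 5: index 4 -> 3 (moved)
  Node 6: index 5 -> 4 (moved)
Nodes that changed position: 2 3 4 5 6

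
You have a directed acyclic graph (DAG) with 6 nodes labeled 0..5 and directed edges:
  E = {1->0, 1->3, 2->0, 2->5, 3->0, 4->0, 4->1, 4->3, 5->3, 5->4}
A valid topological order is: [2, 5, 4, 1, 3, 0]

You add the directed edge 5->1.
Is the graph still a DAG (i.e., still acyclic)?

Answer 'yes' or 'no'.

Answer: yes

Derivation:
Given toposort: [2, 5, 4, 1, 3, 0]
Position of 5: index 1; position of 1: index 3
New edge 5->1: forward
Forward edge: respects the existing order. Still a DAG, same toposort still valid.
Still a DAG? yes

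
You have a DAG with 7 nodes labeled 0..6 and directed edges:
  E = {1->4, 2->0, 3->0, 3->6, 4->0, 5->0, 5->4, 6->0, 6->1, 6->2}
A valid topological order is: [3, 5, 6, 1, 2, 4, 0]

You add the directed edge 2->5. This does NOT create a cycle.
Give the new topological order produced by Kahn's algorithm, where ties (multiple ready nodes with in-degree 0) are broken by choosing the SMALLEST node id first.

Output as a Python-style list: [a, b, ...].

Old toposort: [3, 5, 6, 1, 2, 4, 0]
Added edge: 2->5
Position of 2 (4) > position of 5 (1). Must reorder: 2 must now come before 5.
Run Kahn's algorithm (break ties by smallest node id):
  initial in-degrees: [5, 1, 1, 0, 2, 1, 1]
  ready (indeg=0): [3]
  pop 3: indeg[0]->4; indeg[6]->0 | ready=[6] | order so far=[3]
  pop 6: indeg[0]->3; indeg[1]->0; indeg[2]->0 | ready=[1, 2] | order so far=[3, 6]
  pop 1: indeg[4]->1 | ready=[2] | order so far=[3, 6, 1]
  pop 2: indeg[0]->2; indeg[5]->0 | ready=[5] | order so far=[3, 6, 1, 2]
  pop 5: indeg[0]->1; indeg[4]->0 | ready=[4] | order so far=[3, 6, 1, 2, 5]
  pop 4: indeg[0]->0 | ready=[0] | order so far=[3, 6, 1, 2, 5, 4]
  pop 0: no out-edges | ready=[] | order so far=[3, 6, 1, 2, 5, 4, 0]
  Result: [3, 6, 1, 2, 5, 4, 0]

Answer: [3, 6, 1, 2, 5, 4, 0]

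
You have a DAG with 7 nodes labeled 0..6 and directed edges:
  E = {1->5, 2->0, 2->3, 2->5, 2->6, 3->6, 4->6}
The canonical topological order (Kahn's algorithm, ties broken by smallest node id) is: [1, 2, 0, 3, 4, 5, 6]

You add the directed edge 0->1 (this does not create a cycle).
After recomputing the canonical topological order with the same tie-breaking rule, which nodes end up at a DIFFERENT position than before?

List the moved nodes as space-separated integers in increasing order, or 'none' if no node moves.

Answer: 0 1 2

Derivation:
Old toposort: [1, 2, 0, 3, 4, 5, 6]
Added edge 0->1
Recompute Kahn (smallest-id tiebreak):
  initial in-degrees: [1, 1, 0, 1, 0, 2, 3]
  ready (indeg=0): [2, 4]
  pop 2: indeg[0]->0; indeg[3]->0; indeg[5]->1; indeg[6]->2 | ready=[0, 3, 4] | order so far=[2]
  pop 0: indeg[1]->0 | ready=[1, 3, 4] | order so far=[2, 0]
  pop 1: indeg[5]->0 | ready=[3, 4, 5] | order so far=[2, 0, 1]
  pop 3: indeg[6]->1 | ready=[4, 5] | order so far=[2, 0, 1, 3]
  pop 4: indeg[6]->0 | ready=[5, 6] | order so far=[2, 0, 1, 3, 4]
  pop 5: no out-edges | ready=[6] | order so far=[2, 0, 1, 3, 4, 5]
  pop 6: no out-edges | ready=[] | order so far=[2, 0, 1, 3, 4, 5, 6]
New canonical toposort: [2, 0, 1, 3, 4, 5, 6]
Compare positions:
  Node 0: index 2 -> 1 (moved)
  Node 1: index 0 -> 2 (moved)
  Node 2: index 1 -> 0 (moved)
  Node 3: index 3 -> 3 (same)
  Node 4: index 4 -> 4 (same)
  Node 5: index 5 -> 5 (same)
  Node 6: index 6 -> 6 (same)
Nodes that changed position: 0 1 2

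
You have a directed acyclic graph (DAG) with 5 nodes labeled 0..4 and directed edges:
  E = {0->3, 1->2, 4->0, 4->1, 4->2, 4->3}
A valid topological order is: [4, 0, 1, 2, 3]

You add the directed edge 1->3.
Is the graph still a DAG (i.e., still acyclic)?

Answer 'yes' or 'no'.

Answer: yes

Derivation:
Given toposort: [4, 0, 1, 2, 3]
Position of 1: index 2; position of 3: index 4
New edge 1->3: forward
Forward edge: respects the existing order. Still a DAG, same toposort still valid.
Still a DAG? yes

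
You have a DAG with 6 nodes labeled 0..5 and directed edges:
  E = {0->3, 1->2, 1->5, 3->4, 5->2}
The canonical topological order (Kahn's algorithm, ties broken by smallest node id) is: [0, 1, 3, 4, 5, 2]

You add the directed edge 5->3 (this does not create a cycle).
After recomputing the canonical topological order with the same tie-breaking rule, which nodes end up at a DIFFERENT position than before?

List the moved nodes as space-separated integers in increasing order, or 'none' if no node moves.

Old toposort: [0, 1, 3, 4, 5, 2]
Added edge 5->3
Recompute Kahn (smallest-id tiebreak):
  initial in-degrees: [0, 0, 2, 2, 1, 1]
  ready (indeg=0): [0, 1]
  pop 0: indeg[3]->1 | ready=[1] | order so far=[0]
  pop 1: indeg[2]->1; indeg[5]->0 | ready=[5] | order so far=[0, 1]
  pop 5: indeg[2]->0; indeg[3]->0 | ready=[2, 3] | order so far=[0, 1, 5]
  pop 2: no out-edges | ready=[3] | order so far=[0, 1, 5, 2]
  pop 3: indeg[4]->0 | ready=[4] | order so far=[0, 1, 5, 2, 3]
  pop 4: no out-edges | ready=[] | order so far=[0, 1, 5, 2, 3, 4]
New canonical toposort: [0, 1, 5, 2, 3, 4]
Compare positions:
  Node 0: index 0 -> 0 (same)
  Node 1: index 1 -> 1 (same)
  Node 2: index 5 -> 3 (moved)
  Node 3: index 2 -> 4 (moved)
  Node 4: index 3 -> 5 (moved)
  Node 5: index 4 -> 2 (moved)
Nodes that changed position: 2 3 4 5

Answer: 2 3 4 5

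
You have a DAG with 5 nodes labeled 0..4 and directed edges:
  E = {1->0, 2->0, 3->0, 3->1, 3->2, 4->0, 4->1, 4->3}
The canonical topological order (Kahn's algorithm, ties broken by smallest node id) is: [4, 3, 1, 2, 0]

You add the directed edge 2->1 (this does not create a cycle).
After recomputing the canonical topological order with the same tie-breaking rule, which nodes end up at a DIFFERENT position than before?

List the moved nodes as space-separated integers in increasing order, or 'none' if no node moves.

Old toposort: [4, 3, 1, 2, 0]
Added edge 2->1
Recompute Kahn (smallest-id tiebreak):
  initial in-degrees: [4, 3, 1, 1, 0]
  ready (indeg=0): [4]
  pop 4: indeg[0]->3; indeg[1]->2; indeg[3]->0 | ready=[3] | order so far=[4]
  pop 3: indeg[0]->2; indeg[1]->1; indeg[2]->0 | ready=[2] | order so far=[4, 3]
  pop 2: indeg[0]->1; indeg[1]->0 | ready=[1] | order so far=[4, 3, 2]
  pop 1: indeg[0]->0 | ready=[0] | order so far=[4, 3, 2, 1]
  pop 0: no out-edges | ready=[] | order so far=[4, 3, 2, 1, 0]
New canonical toposort: [4, 3, 2, 1, 0]
Compare positions:
  Node 0: index 4 -> 4 (same)
  Node 1: index 2 -> 3 (moved)
  Node 2: index 3 -> 2 (moved)
  Node 3: index 1 -> 1 (same)
  Node 4: index 0 -> 0 (same)
Nodes that changed position: 1 2

Answer: 1 2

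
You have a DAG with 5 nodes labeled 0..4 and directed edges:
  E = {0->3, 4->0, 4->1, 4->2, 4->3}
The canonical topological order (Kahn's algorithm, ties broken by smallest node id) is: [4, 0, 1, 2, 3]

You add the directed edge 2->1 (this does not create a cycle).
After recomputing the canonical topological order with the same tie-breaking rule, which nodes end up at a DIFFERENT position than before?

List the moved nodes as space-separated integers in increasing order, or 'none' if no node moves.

Old toposort: [4, 0, 1, 2, 3]
Added edge 2->1
Recompute Kahn (smallest-id tiebreak):
  initial in-degrees: [1, 2, 1, 2, 0]
  ready (indeg=0): [4]
  pop 4: indeg[0]->0; indeg[1]->1; indeg[2]->0; indeg[3]->1 | ready=[0, 2] | order so far=[4]
  pop 0: indeg[3]->0 | ready=[2, 3] | order so far=[4, 0]
  pop 2: indeg[1]->0 | ready=[1, 3] | order so far=[4, 0, 2]
  pop 1: no out-edges | ready=[3] | order so far=[4, 0, 2, 1]
  pop 3: no out-edges | ready=[] | order so far=[4, 0, 2, 1, 3]
New canonical toposort: [4, 0, 2, 1, 3]
Compare positions:
  Node 0: index 1 -> 1 (same)
  Node 1: index 2 -> 3 (moved)
  Node 2: index 3 -> 2 (moved)
  Node 3: index 4 -> 4 (same)
  Node 4: index 0 -> 0 (same)
Nodes that changed position: 1 2

Answer: 1 2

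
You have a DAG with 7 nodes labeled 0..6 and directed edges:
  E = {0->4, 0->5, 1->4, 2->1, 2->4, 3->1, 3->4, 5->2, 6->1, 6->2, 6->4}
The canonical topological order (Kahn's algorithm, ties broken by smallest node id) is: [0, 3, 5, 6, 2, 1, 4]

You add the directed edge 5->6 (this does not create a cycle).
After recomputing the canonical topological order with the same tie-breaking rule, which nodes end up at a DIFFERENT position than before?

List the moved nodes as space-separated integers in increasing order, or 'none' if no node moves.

Answer: none

Derivation:
Old toposort: [0, 3, 5, 6, 2, 1, 4]
Added edge 5->6
Recompute Kahn (smallest-id tiebreak):
  initial in-degrees: [0, 3, 2, 0, 5, 1, 1]
  ready (indeg=0): [0, 3]
  pop 0: indeg[4]->4; indeg[5]->0 | ready=[3, 5] | order so far=[0]
  pop 3: indeg[1]->2; indeg[4]->3 | ready=[5] | order so far=[0, 3]
  pop 5: indeg[2]->1; indeg[6]->0 | ready=[6] | order so far=[0, 3, 5]
  pop 6: indeg[1]->1; indeg[2]->0; indeg[4]->2 | ready=[2] | order so far=[0, 3, 5, 6]
  pop 2: indeg[1]->0; indeg[4]->1 | ready=[1] | order so far=[0, 3, 5, 6, 2]
  pop 1: indeg[4]->0 | ready=[4] | order so far=[0, 3, 5, 6, 2, 1]
  pop 4: no out-edges | ready=[] | order so far=[0, 3, 5, 6, 2, 1, 4]
New canonical toposort: [0, 3, 5, 6, 2, 1, 4]
Compare positions:
  Node 0: index 0 -> 0 (same)
  Node 1: index 5 -> 5 (same)
  Node 2: index 4 -> 4 (same)
  Node 3: index 1 -> 1 (same)
  Node 4: index 6 -> 6 (same)
  Node 5: index 2 -> 2 (same)
  Node 6: index 3 -> 3 (same)
Nodes that changed position: none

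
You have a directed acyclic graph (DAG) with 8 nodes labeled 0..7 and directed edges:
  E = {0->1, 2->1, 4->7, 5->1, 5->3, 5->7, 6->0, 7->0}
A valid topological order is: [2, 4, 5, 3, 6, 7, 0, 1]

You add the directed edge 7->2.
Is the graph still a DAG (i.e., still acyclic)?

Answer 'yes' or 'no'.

Given toposort: [2, 4, 5, 3, 6, 7, 0, 1]
Position of 7: index 5; position of 2: index 0
New edge 7->2: backward (u after v in old order)
Backward edge: old toposort is now invalid. Check if this creates a cycle.
Does 2 already reach 7? Reachable from 2: [1, 2]. NO -> still a DAG (reorder needed).
Still a DAG? yes

Answer: yes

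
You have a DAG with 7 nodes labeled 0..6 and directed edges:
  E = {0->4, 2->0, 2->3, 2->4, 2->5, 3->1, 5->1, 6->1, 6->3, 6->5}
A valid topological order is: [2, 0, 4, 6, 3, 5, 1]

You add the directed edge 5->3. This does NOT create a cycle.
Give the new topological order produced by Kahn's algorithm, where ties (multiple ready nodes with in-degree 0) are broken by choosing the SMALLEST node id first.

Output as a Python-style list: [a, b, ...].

Old toposort: [2, 0, 4, 6, 3, 5, 1]
Added edge: 5->3
Position of 5 (5) > position of 3 (4). Must reorder: 5 must now come before 3.
Run Kahn's algorithm (break ties by smallest node id):
  initial in-degrees: [1, 3, 0, 3, 2, 2, 0]
  ready (indeg=0): [2, 6]
  pop 2: indeg[0]->0; indeg[3]->2; indeg[4]->1; indeg[5]->1 | ready=[0, 6] | order so far=[2]
  pop 0: indeg[4]->0 | ready=[4, 6] | order so far=[2, 0]
  pop 4: no out-edges | ready=[6] | order so far=[2, 0, 4]
  pop 6: indeg[1]->2; indeg[3]->1; indeg[5]->0 | ready=[5] | order so far=[2, 0, 4, 6]
  pop 5: indeg[1]->1; indeg[3]->0 | ready=[3] | order so far=[2, 0, 4, 6, 5]
  pop 3: indeg[1]->0 | ready=[1] | order so far=[2, 0, 4, 6, 5, 3]
  pop 1: no out-edges | ready=[] | order so far=[2, 0, 4, 6, 5, 3, 1]
  Result: [2, 0, 4, 6, 5, 3, 1]

Answer: [2, 0, 4, 6, 5, 3, 1]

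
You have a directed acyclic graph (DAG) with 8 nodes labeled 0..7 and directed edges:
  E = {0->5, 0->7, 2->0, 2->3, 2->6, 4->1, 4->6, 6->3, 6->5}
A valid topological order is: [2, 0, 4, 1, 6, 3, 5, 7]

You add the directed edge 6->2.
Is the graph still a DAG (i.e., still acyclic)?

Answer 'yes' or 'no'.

Answer: no

Derivation:
Given toposort: [2, 0, 4, 1, 6, 3, 5, 7]
Position of 6: index 4; position of 2: index 0
New edge 6->2: backward (u after v in old order)
Backward edge: old toposort is now invalid. Check if this creates a cycle.
Does 2 already reach 6? Reachable from 2: [0, 2, 3, 5, 6, 7]. YES -> cycle!
Still a DAG? no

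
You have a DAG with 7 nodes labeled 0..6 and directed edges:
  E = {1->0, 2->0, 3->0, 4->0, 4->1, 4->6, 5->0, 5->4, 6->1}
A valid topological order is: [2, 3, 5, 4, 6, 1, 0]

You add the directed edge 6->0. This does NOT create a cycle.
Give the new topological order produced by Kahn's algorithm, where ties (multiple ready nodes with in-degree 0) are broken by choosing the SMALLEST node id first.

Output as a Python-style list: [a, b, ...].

Answer: [2, 3, 5, 4, 6, 1, 0]

Derivation:
Old toposort: [2, 3, 5, 4, 6, 1, 0]
Added edge: 6->0
Position of 6 (4) < position of 0 (6). Old order still valid.
Run Kahn's algorithm (break ties by smallest node id):
  initial in-degrees: [6, 2, 0, 0, 1, 0, 1]
  ready (indeg=0): [2, 3, 5]
  pop 2: indeg[0]->5 | ready=[3, 5] | order so far=[2]
  pop 3: indeg[0]->4 | ready=[5] | order so far=[2, 3]
  pop 5: indeg[0]->3; indeg[4]->0 | ready=[4] | order so far=[2, 3, 5]
  pop 4: indeg[0]->2; indeg[1]->1; indeg[6]->0 | ready=[6] | order so far=[2, 3, 5, 4]
  pop 6: indeg[0]->1; indeg[1]->0 | ready=[1] | order so far=[2, 3, 5, 4, 6]
  pop 1: indeg[0]->0 | ready=[0] | order so far=[2, 3, 5, 4, 6, 1]
  pop 0: no out-edges | ready=[] | order so far=[2, 3, 5, 4, 6, 1, 0]
  Result: [2, 3, 5, 4, 6, 1, 0]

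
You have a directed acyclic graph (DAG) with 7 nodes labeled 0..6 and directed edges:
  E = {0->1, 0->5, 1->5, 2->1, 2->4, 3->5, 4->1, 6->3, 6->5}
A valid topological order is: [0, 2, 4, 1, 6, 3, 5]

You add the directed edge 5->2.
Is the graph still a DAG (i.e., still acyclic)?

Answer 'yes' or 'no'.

Given toposort: [0, 2, 4, 1, 6, 3, 5]
Position of 5: index 6; position of 2: index 1
New edge 5->2: backward (u after v in old order)
Backward edge: old toposort is now invalid. Check if this creates a cycle.
Does 2 already reach 5? Reachable from 2: [1, 2, 4, 5]. YES -> cycle!
Still a DAG? no

Answer: no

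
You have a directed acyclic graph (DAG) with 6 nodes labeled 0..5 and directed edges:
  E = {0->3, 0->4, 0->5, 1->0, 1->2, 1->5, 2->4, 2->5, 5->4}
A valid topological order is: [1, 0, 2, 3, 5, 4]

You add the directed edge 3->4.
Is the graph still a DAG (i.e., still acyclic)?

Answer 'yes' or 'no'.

Given toposort: [1, 0, 2, 3, 5, 4]
Position of 3: index 3; position of 4: index 5
New edge 3->4: forward
Forward edge: respects the existing order. Still a DAG, same toposort still valid.
Still a DAG? yes

Answer: yes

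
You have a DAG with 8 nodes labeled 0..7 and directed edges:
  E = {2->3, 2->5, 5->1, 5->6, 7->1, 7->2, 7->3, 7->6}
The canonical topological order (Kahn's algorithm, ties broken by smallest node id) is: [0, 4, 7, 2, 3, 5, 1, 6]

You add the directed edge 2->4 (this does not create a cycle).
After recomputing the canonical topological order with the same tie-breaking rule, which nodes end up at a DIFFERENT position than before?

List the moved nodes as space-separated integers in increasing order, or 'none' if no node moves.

Old toposort: [0, 4, 7, 2, 3, 5, 1, 6]
Added edge 2->4
Recompute Kahn (smallest-id tiebreak):
  initial in-degrees: [0, 2, 1, 2, 1, 1, 2, 0]
  ready (indeg=0): [0, 7]
  pop 0: no out-edges | ready=[7] | order so far=[0]
  pop 7: indeg[1]->1; indeg[2]->0; indeg[3]->1; indeg[6]->1 | ready=[2] | order so far=[0, 7]
  pop 2: indeg[3]->0; indeg[4]->0; indeg[5]->0 | ready=[3, 4, 5] | order so far=[0, 7, 2]
  pop 3: no out-edges | ready=[4, 5] | order so far=[0, 7, 2, 3]
  pop 4: no out-edges | ready=[5] | order so far=[0, 7, 2, 3, 4]
  pop 5: indeg[1]->0; indeg[6]->0 | ready=[1, 6] | order so far=[0, 7, 2, 3, 4, 5]
  pop 1: no out-edges | ready=[6] | order so far=[0, 7, 2, 3, 4, 5, 1]
  pop 6: no out-edges | ready=[] | order so far=[0, 7, 2, 3, 4, 5, 1, 6]
New canonical toposort: [0, 7, 2, 3, 4, 5, 1, 6]
Compare positions:
  Node 0: index 0 -> 0 (same)
  Node 1: index 6 -> 6 (same)
  Node 2: index 3 -> 2 (moved)
  Node 3: index 4 -> 3 (moved)
  Node 4: index 1 -> 4 (moved)
  Node 5: index 5 -> 5 (same)
  Node 6: index 7 -> 7 (same)
  Node 7: index 2 -> 1 (moved)
Nodes that changed position: 2 3 4 7

Answer: 2 3 4 7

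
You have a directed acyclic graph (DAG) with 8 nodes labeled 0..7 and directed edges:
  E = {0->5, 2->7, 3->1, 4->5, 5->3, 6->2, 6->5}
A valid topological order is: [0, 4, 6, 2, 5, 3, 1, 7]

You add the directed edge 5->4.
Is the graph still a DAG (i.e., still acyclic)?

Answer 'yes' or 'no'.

Given toposort: [0, 4, 6, 2, 5, 3, 1, 7]
Position of 5: index 4; position of 4: index 1
New edge 5->4: backward (u after v in old order)
Backward edge: old toposort is now invalid. Check if this creates a cycle.
Does 4 already reach 5? Reachable from 4: [1, 3, 4, 5]. YES -> cycle!
Still a DAG? no

Answer: no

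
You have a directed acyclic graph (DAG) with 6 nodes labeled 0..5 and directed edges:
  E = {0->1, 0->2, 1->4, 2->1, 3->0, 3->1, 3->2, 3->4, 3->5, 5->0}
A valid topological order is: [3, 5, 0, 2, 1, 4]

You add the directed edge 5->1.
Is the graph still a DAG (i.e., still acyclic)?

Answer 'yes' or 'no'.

Answer: yes

Derivation:
Given toposort: [3, 5, 0, 2, 1, 4]
Position of 5: index 1; position of 1: index 4
New edge 5->1: forward
Forward edge: respects the existing order. Still a DAG, same toposort still valid.
Still a DAG? yes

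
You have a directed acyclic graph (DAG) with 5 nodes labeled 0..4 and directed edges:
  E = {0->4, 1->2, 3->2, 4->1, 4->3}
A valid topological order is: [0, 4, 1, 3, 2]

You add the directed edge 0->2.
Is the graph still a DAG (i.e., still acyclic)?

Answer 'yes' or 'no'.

Answer: yes

Derivation:
Given toposort: [0, 4, 1, 3, 2]
Position of 0: index 0; position of 2: index 4
New edge 0->2: forward
Forward edge: respects the existing order. Still a DAG, same toposort still valid.
Still a DAG? yes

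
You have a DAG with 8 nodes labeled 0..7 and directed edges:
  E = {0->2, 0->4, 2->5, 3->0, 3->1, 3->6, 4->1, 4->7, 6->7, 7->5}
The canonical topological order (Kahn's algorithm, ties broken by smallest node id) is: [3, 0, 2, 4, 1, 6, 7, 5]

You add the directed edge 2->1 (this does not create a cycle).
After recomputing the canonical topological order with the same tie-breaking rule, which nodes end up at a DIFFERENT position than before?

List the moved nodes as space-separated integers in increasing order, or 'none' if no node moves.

Answer: none

Derivation:
Old toposort: [3, 0, 2, 4, 1, 6, 7, 5]
Added edge 2->1
Recompute Kahn (smallest-id tiebreak):
  initial in-degrees: [1, 3, 1, 0, 1, 2, 1, 2]
  ready (indeg=0): [3]
  pop 3: indeg[0]->0; indeg[1]->2; indeg[6]->0 | ready=[0, 6] | order so far=[3]
  pop 0: indeg[2]->0; indeg[4]->0 | ready=[2, 4, 6] | order so far=[3, 0]
  pop 2: indeg[1]->1; indeg[5]->1 | ready=[4, 6] | order so far=[3, 0, 2]
  pop 4: indeg[1]->0; indeg[7]->1 | ready=[1, 6] | order so far=[3, 0, 2, 4]
  pop 1: no out-edges | ready=[6] | order so far=[3, 0, 2, 4, 1]
  pop 6: indeg[7]->0 | ready=[7] | order so far=[3, 0, 2, 4, 1, 6]
  pop 7: indeg[5]->0 | ready=[5] | order so far=[3, 0, 2, 4, 1, 6, 7]
  pop 5: no out-edges | ready=[] | order so far=[3, 0, 2, 4, 1, 6, 7, 5]
New canonical toposort: [3, 0, 2, 4, 1, 6, 7, 5]
Compare positions:
  Node 0: index 1 -> 1 (same)
  Node 1: index 4 -> 4 (same)
  Node 2: index 2 -> 2 (same)
  Node 3: index 0 -> 0 (same)
  Node 4: index 3 -> 3 (same)
  Node 5: index 7 -> 7 (same)
  Node 6: index 5 -> 5 (same)
  Node 7: index 6 -> 6 (same)
Nodes that changed position: none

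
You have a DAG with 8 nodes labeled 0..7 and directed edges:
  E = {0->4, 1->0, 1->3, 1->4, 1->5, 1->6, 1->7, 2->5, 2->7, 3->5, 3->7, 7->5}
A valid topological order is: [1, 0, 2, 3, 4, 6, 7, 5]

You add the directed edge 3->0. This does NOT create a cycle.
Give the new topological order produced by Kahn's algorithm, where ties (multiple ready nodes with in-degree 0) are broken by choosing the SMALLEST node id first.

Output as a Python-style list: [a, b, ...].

Answer: [1, 2, 3, 0, 4, 6, 7, 5]

Derivation:
Old toposort: [1, 0, 2, 3, 4, 6, 7, 5]
Added edge: 3->0
Position of 3 (3) > position of 0 (1). Must reorder: 3 must now come before 0.
Run Kahn's algorithm (break ties by smallest node id):
  initial in-degrees: [2, 0, 0, 1, 2, 4, 1, 3]
  ready (indeg=0): [1, 2]
  pop 1: indeg[0]->1; indeg[3]->0; indeg[4]->1; indeg[5]->3; indeg[6]->0; indeg[7]->2 | ready=[2, 3, 6] | order so far=[1]
  pop 2: indeg[5]->2; indeg[7]->1 | ready=[3, 6] | order so far=[1, 2]
  pop 3: indeg[0]->0; indeg[5]->1; indeg[7]->0 | ready=[0, 6, 7] | order so far=[1, 2, 3]
  pop 0: indeg[4]->0 | ready=[4, 6, 7] | order so far=[1, 2, 3, 0]
  pop 4: no out-edges | ready=[6, 7] | order so far=[1, 2, 3, 0, 4]
  pop 6: no out-edges | ready=[7] | order so far=[1, 2, 3, 0, 4, 6]
  pop 7: indeg[5]->0 | ready=[5] | order so far=[1, 2, 3, 0, 4, 6, 7]
  pop 5: no out-edges | ready=[] | order so far=[1, 2, 3, 0, 4, 6, 7, 5]
  Result: [1, 2, 3, 0, 4, 6, 7, 5]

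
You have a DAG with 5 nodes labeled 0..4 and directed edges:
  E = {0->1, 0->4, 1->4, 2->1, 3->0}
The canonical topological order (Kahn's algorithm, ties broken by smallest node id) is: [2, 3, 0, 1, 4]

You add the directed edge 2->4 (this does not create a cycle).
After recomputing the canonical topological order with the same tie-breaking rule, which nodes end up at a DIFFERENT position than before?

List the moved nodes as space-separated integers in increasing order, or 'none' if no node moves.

Answer: none

Derivation:
Old toposort: [2, 3, 0, 1, 4]
Added edge 2->4
Recompute Kahn (smallest-id tiebreak):
  initial in-degrees: [1, 2, 0, 0, 3]
  ready (indeg=0): [2, 3]
  pop 2: indeg[1]->1; indeg[4]->2 | ready=[3] | order so far=[2]
  pop 3: indeg[0]->0 | ready=[0] | order so far=[2, 3]
  pop 0: indeg[1]->0; indeg[4]->1 | ready=[1] | order so far=[2, 3, 0]
  pop 1: indeg[4]->0 | ready=[4] | order so far=[2, 3, 0, 1]
  pop 4: no out-edges | ready=[] | order so far=[2, 3, 0, 1, 4]
New canonical toposort: [2, 3, 0, 1, 4]
Compare positions:
  Node 0: index 2 -> 2 (same)
  Node 1: index 3 -> 3 (same)
  Node 2: index 0 -> 0 (same)
  Node 3: index 1 -> 1 (same)
  Node 4: index 4 -> 4 (same)
Nodes that changed position: none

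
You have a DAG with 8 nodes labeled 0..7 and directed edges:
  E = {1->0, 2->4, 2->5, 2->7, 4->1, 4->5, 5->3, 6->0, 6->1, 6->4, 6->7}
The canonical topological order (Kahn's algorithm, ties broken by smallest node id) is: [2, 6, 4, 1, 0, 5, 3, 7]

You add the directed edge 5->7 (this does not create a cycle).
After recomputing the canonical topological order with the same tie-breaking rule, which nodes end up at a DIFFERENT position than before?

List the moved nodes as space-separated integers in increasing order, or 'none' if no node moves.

Old toposort: [2, 6, 4, 1, 0, 5, 3, 7]
Added edge 5->7
Recompute Kahn (smallest-id tiebreak):
  initial in-degrees: [2, 2, 0, 1, 2, 2, 0, 3]
  ready (indeg=0): [2, 6]
  pop 2: indeg[4]->1; indeg[5]->1; indeg[7]->2 | ready=[6] | order so far=[2]
  pop 6: indeg[0]->1; indeg[1]->1; indeg[4]->0; indeg[7]->1 | ready=[4] | order so far=[2, 6]
  pop 4: indeg[1]->0; indeg[5]->0 | ready=[1, 5] | order so far=[2, 6, 4]
  pop 1: indeg[0]->0 | ready=[0, 5] | order so far=[2, 6, 4, 1]
  pop 0: no out-edges | ready=[5] | order so far=[2, 6, 4, 1, 0]
  pop 5: indeg[3]->0; indeg[7]->0 | ready=[3, 7] | order so far=[2, 6, 4, 1, 0, 5]
  pop 3: no out-edges | ready=[7] | order so far=[2, 6, 4, 1, 0, 5, 3]
  pop 7: no out-edges | ready=[] | order so far=[2, 6, 4, 1, 0, 5, 3, 7]
New canonical toposort: [2, 6, 4, 1, 0, 5, 3, 7]
Compare positions:
  Node 0: index 4 -> 4 (same)
  Node 1: index 3 -> 3 (same)
  Node 2: index 0 -> 0 (same)
  Node 3: index 6 -> 6 (same)
  Node 4: index 2 -> 2 (same)
  Node 5: index 5 -> 5 (same)
  Node 6: index 1 -> 1 (same)
  Node 7: index 7 -> 7 (same)
Nodes that changed position: none

Answer: none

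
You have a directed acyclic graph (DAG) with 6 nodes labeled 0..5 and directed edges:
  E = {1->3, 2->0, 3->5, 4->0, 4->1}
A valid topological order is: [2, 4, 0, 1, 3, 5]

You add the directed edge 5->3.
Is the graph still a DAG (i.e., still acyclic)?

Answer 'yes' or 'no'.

Answer: no

Derivation:
Given toposort: [2, 4, 0, 1, 3, 5]
Position of 5: index 5; position of 3: index 4
New edge 5->3: backward (u after v in old order)
Backward edge: old toposort is now invalid. Check if this creates a cycle.
Does 3 already reach 5? Reachable from 3: [3, 5]. YES -> cycle!
Still a DAG? no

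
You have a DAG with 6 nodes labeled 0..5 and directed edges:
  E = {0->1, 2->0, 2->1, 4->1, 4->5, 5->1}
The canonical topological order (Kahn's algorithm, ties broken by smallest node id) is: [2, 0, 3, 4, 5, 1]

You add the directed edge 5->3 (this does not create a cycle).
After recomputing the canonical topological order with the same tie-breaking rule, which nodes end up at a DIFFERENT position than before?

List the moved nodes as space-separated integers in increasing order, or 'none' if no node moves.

Old toposort: [2, 0, 3, 4, 5, 1]
Added edge 5->3
Recompute Kahn (smallest-id tiebreak):
  initial in-degrees: [1, 4, 0, 1, 0, 1]
  ready (indeg=0): [2, 4]
  pop 2: indeg[0]->0; indeg[1]->3 | ready=[0, 4] | order so far=[2]
  pop 0: indeg[1]->2 | ready=[4] | order so far=[2, 0]
  pop 4: indeg[1]->1; indeg[5]->0 | ready=[5] | order so far=[2, 0, 4]
  pop 5: indeg[1]->0; indeg[3]->0 | ready=[1, 3] | order so far=[2, 0, 4, 5]
  pop 1: no out-edges | ready=[3] | order so far=[2, 0, 4, 5, 1]
  pop 3: no out-edges | ready=[] | order so far=[2, 0, 4, 5, 1, 3]
New canonical toposort: [2, 0, 4, 5, 1, 3]
Compare positions:
  Node 0: index 1 -> 1 (same)
  Node 1: index 5 -> 4 (moved)
  Node 2: index 0 -> 0 (same)
  Node 3: index 2 -> 5 (moved)
  Node 4: index 3 -> 2 (moved)
  Node 5: index 4 -> 3 (moved)
Nodes that changed position: 1 3 4 5

Answer: 1 3 4 5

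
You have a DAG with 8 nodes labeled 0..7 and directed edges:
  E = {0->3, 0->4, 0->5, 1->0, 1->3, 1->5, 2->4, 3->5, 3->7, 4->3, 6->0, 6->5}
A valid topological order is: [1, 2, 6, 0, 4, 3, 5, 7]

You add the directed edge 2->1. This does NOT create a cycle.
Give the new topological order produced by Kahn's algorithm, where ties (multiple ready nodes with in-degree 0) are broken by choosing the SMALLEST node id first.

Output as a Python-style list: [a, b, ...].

Old toposort: [1, 2, 6, 0, 4, 3, 5, 7]
Added edge: 2->1
Position of 2 (1) > position of 1 (0). Must reorder: 2 must now come before 1.
Run Kahn's algorithm (break ties by smallest node id):
  initial in-degrees: [2, 1, 0, 3, 2, 4, 0, 1]
  ready (indeg=0): [2, 6]
  pop 2: indeg[1]->0; indeg[4]->1 | ready=[1, 6] | order so far=[2]
  pop 1: indeg[0]->1; indeg[3]->2; indeg[5]->3 | ready=[6] | order so far=[2, 1]
  pop 6: indeg[0]->0; indeg[5]->2 | ready=[0] | order so far=[2, 1, 6]
  pop 0: indeg[3]->1; indeg[4]->0; indeg[5]->1 | ready=[4] | order so far=[2, 1, 6, 0]
  pop 4: indeg[3]->0 | ready=[3] | order so far=[2, 1, 6, 0, 4]
  pop 3: indeg[5]->0; indeg[7]->0 | ready=[5, 7] | order so far=[2, 1, 6, 0, 4, 3]
  pop 5: no out-edges | ready=[7] | order so far=[2, 1, 6, 0, 4, 3, 5]
  pop 7: no out-edges | ready=[] | order so far=[2, 1, 6, 0, 4, 3, 5, 7]
  Result: [2, 1, 6, 0, 4, 3, 5, 7]

Answer: [2, 1, 6, 0, 4, 3, 5, 7]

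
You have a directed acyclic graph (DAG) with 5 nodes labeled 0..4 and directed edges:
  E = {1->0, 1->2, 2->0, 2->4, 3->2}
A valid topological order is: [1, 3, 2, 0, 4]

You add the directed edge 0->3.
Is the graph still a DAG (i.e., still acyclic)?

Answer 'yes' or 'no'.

Answer: no

Derivation:
Given toposort: [1, 3, 2, 0, 4]
Position of 0: index 3; position of 3: index 1
New edge 0->3: backward (u after v in old order)
Backward edge: old toposort is now invalid. Check if this creates a cycle.
Does 3 already reach 0? Reachable from 3: [0, 2, 3, 4]. YES -> cycle!
Still a DAG? no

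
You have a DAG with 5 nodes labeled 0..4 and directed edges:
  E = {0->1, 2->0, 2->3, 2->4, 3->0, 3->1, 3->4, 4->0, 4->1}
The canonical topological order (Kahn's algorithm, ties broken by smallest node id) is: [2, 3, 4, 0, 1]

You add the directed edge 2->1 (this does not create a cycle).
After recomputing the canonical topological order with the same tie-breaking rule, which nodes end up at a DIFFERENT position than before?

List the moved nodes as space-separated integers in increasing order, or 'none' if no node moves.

Old toposort: [2, 3, 4, 0, 1]
Added edge 2->1
Recompute Kahn (smallest-id tiebreak):
  initial in-degrees: [3, 4, 0, 1, 2]
  ready (indeg=0): [2]
  pop 2: indeg[0]->2; indeg[1]->3; indeg[3]->0; indeg[4]->1 | ready=[3] | order so far=[2]
  pop 3: indeg[0]->1; indeg[1]->2; indeg[4]->0 | ready=[4] | order so far=[2, 3]
  pop 4: indeg[0]->0; indeg[1]->1 | ready=[0] | order so far=[2, 3, 4]
  pop 0: indeg[1]->0 | ready=[1] | order so far=[2, 3, 4, 0]
  pop 1: no out-edges | ready=[] | order so far=[2, 3, 4, 0, 1]
New canonical toposort: [2, 3, 4, 0, 1]
Compare positions:
  Node 0: index 3 -> 3 (same)
  Node 1: index 4 -> 4 (same)
  Node 2: index 0 -> 0 (same)
  Node 3: index 1 -> 1 (same)
  Node 4: index 2 -> 2 (same)
Nodes that changed position: none

Answer: none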